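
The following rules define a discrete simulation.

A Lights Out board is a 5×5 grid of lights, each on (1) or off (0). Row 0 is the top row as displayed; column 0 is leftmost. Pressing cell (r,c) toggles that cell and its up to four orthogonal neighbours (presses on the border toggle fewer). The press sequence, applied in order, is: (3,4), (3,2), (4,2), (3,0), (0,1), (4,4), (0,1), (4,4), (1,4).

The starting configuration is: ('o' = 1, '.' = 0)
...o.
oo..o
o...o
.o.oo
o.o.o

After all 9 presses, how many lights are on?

gen 0: ...o.
oo..o
o...o
.o.oo
o.o.o
gen 1: ...o.
oo..o
o....
.o...
o.o..
gen 2: ...o.
oo..o
o.o..
..oo.
o....
gen 3: ...o.
oo..o
o.o..
...o.
oooo.
gen 4: ...o.
oo..o
..o..
oo.o.
.ooo.
gen 5: oooo.
o...o
..o..
oo.o.
.ooo.
gen 6: oooo.
o...o
..o..
oo.oo
.oo.o
gen 7: ...o.
oo..o
..o..
oo.oo
.oo.o
gen 8: ...o.
oo..o
..o..
oo.o.
.ooo.
gen 9: ...oo
oo.o.
..o.o
oo.o.
.ooo.

13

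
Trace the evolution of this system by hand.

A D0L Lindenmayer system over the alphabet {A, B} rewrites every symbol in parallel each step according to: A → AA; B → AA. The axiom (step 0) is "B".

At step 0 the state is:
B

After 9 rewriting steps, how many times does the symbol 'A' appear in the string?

step 0: B
step 1: AA
step 2: AAAA
step 3: AAAAAAAA
step 4: AAAAAAAAAAAAAAAA
step 5: AAAAAAAAAAAAAAAAAAAAAAAAAAAAAAAA
step 6: AAAAAAAAAAAAAAAAAAAAAAAAAAAAAAAAAAAAAAAAAAAAAAAAAAAAAAAAAAAAAAAA
step 7: AAAAAAAAAAAAAAAAAAAAAAAAAAAAAAAAAAAAAAAAAAAAAAAAAAAAAAAAAA…AAAAAAAAAAAAAAAAAAAAAAAAAAAAAAAAAAAAAAAAAAAAAAAAAAAAAAAAAA  (len 128)
step 8: AAAAAAAAAAAAAAAAAAAAAAAAAAAAAAAAAAAAAAAAAAAAAAAAAAAAAAAAAA…AAAAAAAAAAAAAAAAAAAAAAAAAAAAAAAAAAAAAAAAAAAAAAAAAAAAAAAAAA  (len 256)
step 9: AAAAAAAAAAAAAAAAAAAAAAAAAAAAAAAAAAAAAAAAAAAAAAAAAAAAAAAAAA…AAAAAAAAAAAAAAAAAAAAAAAAAAAAAAAAAAAAAAAAAAAAAAAAAAAAAAAAAA  (len 512)

512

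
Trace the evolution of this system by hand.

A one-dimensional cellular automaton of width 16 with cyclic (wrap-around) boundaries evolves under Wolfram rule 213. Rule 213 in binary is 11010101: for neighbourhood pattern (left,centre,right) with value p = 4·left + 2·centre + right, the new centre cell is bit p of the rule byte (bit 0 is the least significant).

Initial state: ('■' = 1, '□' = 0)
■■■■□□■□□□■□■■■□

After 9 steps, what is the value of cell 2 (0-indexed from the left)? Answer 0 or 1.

1

0) ■■■■□□■□□□■□■■■□
1) □■■■■□■■■□■□□■■□
2) □□■■■□□■■□■■□□■■
3) ■□□■■■□□■□□■■□□■
4) ■■□□■■■□■■□□■■□□
5) □■■□□■■□□■■□□■■□
6) □□■■□□■■□□■■□□■■
7) ■□□■■□□■■□□■■□□■
8) ■■□□■■□□■■□□■■□□
9) □■■□□■■□□■■□□■■□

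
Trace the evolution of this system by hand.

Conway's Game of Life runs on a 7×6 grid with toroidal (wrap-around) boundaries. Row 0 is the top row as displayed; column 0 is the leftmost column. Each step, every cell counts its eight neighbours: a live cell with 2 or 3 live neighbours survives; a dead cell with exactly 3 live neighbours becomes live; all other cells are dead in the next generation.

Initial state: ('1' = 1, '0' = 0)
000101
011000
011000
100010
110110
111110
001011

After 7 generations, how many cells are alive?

12

[0] 000101
011000
011000
100010
110110
111110
001011
[1] 110101
110100
101100
100010
000000
000000
000000
[2] 010011
000100
101110
010101
000000
000000
100000
[3] 100011
110000
110001
110101
000000
000000
100001
[4] 000010
000010
000010
011011
100000
000000
100010
[5] 000110
000111
000010
110111
110001
000001
000001
[6] 000100
000001
001000
011100
011000
000011
000001
[7] 000010
000000
011100
000100
110010
100011
000001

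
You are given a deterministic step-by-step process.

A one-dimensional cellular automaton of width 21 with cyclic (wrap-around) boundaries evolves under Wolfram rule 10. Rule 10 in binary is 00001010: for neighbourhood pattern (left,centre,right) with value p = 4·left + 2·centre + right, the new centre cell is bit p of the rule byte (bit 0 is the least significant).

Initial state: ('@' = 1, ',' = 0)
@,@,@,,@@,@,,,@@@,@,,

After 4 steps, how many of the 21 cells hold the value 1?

k=0  @,@,@,,@@,@,,,@@@,@,,
k=1  ,,,,,,@@,,,,,@@,,,,,@
k=2  ,,,,,@@,,,,,@@,,,,,@,
k=3  ,,,,@@,,,,,@@,,,,,@,,
k=4  ,,,@@,,,,,@@,,,,,@,,,

5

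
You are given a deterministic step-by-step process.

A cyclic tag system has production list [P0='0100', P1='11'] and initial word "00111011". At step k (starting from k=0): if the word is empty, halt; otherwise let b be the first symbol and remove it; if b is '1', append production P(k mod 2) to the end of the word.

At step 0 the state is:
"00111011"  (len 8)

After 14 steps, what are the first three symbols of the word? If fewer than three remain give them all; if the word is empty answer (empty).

010

gen 0: "00111011"  (len 8)
gen 1: "0111011"  (len 7)
gen 2: "111011"  (len 6)
gen 3: "110110100"  (len 9)
gen 4: "1011010011"  (len 10)
gen 5: "0110100110100"  (len 13)
gen 6: "110100110100"  (len 12)
gen 7: "101001101000100"  (len 15)
gen 8: "0100110100010011"  (len 16)
gen 9: "100110100010011"  (len 15)
gen 10: "0011010001001111"  (len 16)
gen 11: "011010001001111"  (len 15)
gen 12: "11010001001111"  (len 14)
gen 13: "10100010011110100"  (len 17)
gen 14: "010001001111010011"  (len 18)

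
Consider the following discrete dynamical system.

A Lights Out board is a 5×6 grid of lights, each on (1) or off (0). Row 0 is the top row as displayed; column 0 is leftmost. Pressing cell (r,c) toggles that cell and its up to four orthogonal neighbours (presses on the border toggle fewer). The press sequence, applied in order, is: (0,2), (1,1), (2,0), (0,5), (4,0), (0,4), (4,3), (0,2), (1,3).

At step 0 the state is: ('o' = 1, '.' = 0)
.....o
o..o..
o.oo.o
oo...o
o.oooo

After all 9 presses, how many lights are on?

13

gen 0: .....o
o..o..
o.oo.o
oo...o
o.oooo
gen 1: .ooo.o
o.oo..
o.oo.o
oo...o
o.oooo
gen 2: ..oo.o
.o.o..
oooo.o
oo...o
o.oooo
gen 3: ..oo.o
oo.o..
..oo.o
.o...o
o.oooo
gen 4: ..ooo.
oo.o.o
..oo.o
.o...o
o.oooo
gen 5: ..ooo.
oo.o.o
..oo.o
oo...o
.ooooo
gen 6: ..o..o
oo.ooo
..oo.o
oo...o
.ooooo
gen 7: ..o..o
oo.ooo
..oo.o
oo.o.o
.o...o
gen 8: .o.o.o
oooooo
..oo.o
oo.o.o
.o...o
gen 9: .o...o
oo...o
..o..o
oo.o.o
.o...o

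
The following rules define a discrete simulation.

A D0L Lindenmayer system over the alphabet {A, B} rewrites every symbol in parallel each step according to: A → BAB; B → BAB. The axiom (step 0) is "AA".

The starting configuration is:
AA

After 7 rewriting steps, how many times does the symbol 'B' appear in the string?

0) AA
1) BABBAB
2) BABBABBABBABBABBAB
3) BABBABBABBABBABBABBABBABBABBABBABBABBABBABBABBABBABBAB
4) BABBABBABBABBABBABBABBABBABBABBABBABBABBABBABBABBABBABBABB…BBABBABBABBABBABBABBABBABBABBABBABBABBABBABBABBABBABBABBAB  (len 162)
5) BABBABBABBABBABBABBABBABBABBABBABBABBABBABBABBABBABBABBABB…BBABBABBABBABBABBABBABBABBABBABBABBABBABBABBABBABBABBABBAB  (len 486)
6) BABBABBABBABBABBABBABBABBABBABBABBABBABBABBABBABBABBABBABB…BBABBABBABBABBABBABBABBABBABBABBABBABBABBABBABBABBABBABBAB  (len 1458)
7) BABBABBABBABBABBABBABBABBABBABBABBABBABBABBABBABBABBABBABB…BBABBABBABBABBABBABBABBABBABBABBABBABBABBABBABBABBABBABBAB  (len 4374)

2916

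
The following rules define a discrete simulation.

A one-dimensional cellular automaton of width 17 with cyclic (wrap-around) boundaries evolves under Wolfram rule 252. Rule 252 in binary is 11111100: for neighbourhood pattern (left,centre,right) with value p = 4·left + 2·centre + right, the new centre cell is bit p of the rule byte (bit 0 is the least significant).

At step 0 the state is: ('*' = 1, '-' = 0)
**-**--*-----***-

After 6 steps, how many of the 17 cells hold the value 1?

17

t=0: **-**--*-----***-
t=1: ******-**----****
t=2: **********---****
t=3: ***********--****
t=4: ************-****
t=5: *****************
t=6: *****************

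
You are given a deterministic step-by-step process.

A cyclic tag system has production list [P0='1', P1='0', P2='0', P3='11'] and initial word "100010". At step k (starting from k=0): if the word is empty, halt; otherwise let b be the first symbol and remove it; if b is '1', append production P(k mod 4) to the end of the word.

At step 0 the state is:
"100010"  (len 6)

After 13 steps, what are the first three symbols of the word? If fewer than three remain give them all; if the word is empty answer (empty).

gen 0: "100010"  (len 6)
gen 1: "000101"  (len 6)
gen 2: "00101"  (len 5)
gen 3: "0101"  (len 4)
gen 4: "101"  (len 3)
gen 5: "011"  (len 3)
gen 6: "11"  (len 2)
gen 7: "10"  (len 2)
gen 8: "011"  (len 3)
gen 9: "11"  (len 2)
gen 10: "10"  (len 2)
gen 11: "00"  (len 2)
gen 12: "0"  (len 1)
gen 13: (halted — word empty)

(empty)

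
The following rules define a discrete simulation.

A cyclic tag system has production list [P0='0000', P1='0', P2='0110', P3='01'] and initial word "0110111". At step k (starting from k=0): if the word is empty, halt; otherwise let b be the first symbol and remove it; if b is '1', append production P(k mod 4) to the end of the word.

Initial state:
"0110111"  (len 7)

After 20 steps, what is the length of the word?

12

gen 0: "0110111"  (len 7)
gen 1: "110111"  (len 6)
gen 2: "101110"  (len 6)
gen 3: "011100110"  (len 9)
gen 4: "11100110"  (len 8)
gen 5: "11001100000"  (len 11)
gen 6: "10011000000"  (len 11)
gen 7: "00110000000110"  (len 14)
gen 8: "0110000000110"  (len 13)
gen 9: "110000000110"  (len 12)
gen 10: "100000001100"  (len 12)
gen 11: "000000011000110"  (len 15)
gen 12: "00000011000110"  (len 14)
gen 13: "0000011000110"  (len 13)
gen 14: "000011000110"  (len 12)
gen 15: "00011000110"  (len 11)
gen 16: "0011000110"  (len 10)
gen 17: "011000110"  (len 9)
gen 18: "11000110"  (len 8)
gen 19: "10001100110"  (len 11)
gen 20: "000110011001"  (len 12)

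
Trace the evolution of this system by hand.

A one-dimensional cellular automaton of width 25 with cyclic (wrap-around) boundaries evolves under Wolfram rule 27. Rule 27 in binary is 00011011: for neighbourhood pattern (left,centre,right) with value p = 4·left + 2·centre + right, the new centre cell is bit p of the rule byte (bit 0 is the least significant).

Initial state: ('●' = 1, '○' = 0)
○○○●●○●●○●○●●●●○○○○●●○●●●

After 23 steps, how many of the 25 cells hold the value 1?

12

0) ○○○●●○●●○●○●●●●○○○○●●○●●●
1) ●●●●○○●○○○○●○○○●●●●●○○●○○
2) ●○○○●●○●●●●○●●●●○○○○●●○●●
3) ○●●●●○○●○○○○●○○○●●●●●○○●○
4) ●●○○○●●○●●●●○●●●●○○○○●●○●
5) ○○●●●●○○●○○○○●○○○●●●●●○○●
6) ●●●○○○●●○●●●●○●●●●○○○○●●○
7) ●○○●●●●○○●○○○○●○○○●●●●●○○
8) ○●●●○○○●●○●●●●○●●●●○○○○●●
9) ○●○○●●●●○○●○○○○●○○○●●●●●○
10) ●○●●●○○○●●○●●●●○●●●●○○○○●
11) ○○●○○●●●●○○●○○○○●○○○●●●●●
12) ●●○●●●○○○●●○●●●●○●●●●○○○○
13) ●○○●○○●●●●○○●○○○○●○○○●●●●
14) ○●●○●●●○○○●●○●●●●○●●●●○○○
15) ●●○○●○○●●●●○○●○○○○●○○○●●●
16) ○○●●○●●●○○○●●○●●●●○●●●●○○
17) ●●●○○●○○●●●●○○●○○○○●○○○●●
18) ○○○●●○●●●○○○●●○●●●●○●●●●○
19) ●●●●○○●○○●●●●○○●○○○○●○○○●
20) ○○○○●●○●●●○○○●●○●●●●○●●●●
21) ●●●●●○○●○○●●●●○○●○○○○●○○○
22) ●○○○○●●○●●●○○○●●○●●●●○●●●
23) ○●●●●●○○●○○●●●●○○●○○○○●○○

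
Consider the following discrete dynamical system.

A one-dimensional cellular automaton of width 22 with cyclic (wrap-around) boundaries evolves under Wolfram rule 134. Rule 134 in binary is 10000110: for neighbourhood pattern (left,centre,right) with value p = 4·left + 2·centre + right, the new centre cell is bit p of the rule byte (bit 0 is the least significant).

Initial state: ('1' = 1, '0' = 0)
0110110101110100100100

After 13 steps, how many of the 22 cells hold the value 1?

gen 0: 0110110101110100100100
gen 1: 1000000100100101101100
gen 2: 1000001101101100000001
gen 3: 0000010000000000000010
gen 4: 0000110000000000000110
gen 5: 0001000000000000001000
gen 6: 0011000000000000011000
gen 7: 0100000000000000100000
gen 8: 1100000000000001100000
gen 9: 0000000000000010000001
gen 10: 0000000000000110000011
gen 11: 0000000000001000000100
gen 12: 0000000000011000001100
gen 13: 0000000000100000010000

2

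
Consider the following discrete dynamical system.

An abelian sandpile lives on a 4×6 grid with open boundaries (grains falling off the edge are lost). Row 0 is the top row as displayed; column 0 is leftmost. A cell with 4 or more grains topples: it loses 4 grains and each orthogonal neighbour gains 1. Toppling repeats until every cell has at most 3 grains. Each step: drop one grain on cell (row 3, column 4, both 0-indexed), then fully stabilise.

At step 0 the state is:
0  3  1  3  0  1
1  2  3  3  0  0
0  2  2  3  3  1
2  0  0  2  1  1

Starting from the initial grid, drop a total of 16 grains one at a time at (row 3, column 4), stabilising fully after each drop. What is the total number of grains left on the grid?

39

step 0: 0  3  1  3  0  1
1  2  3  3  0  0
0  2  2  3  3  1
2  0  0  2  1  1
step 1: 0  3  1  3  0  1
1  2  3  3  0  0
0  2  2  3  3  1
2  0  0  2  2  1
step 2: 0  3  1  3  0  1
1  2  3  3  0  0
0  2  2  3  3  1
2  0  0  2  3  1
step 3: 0  3  3  0  1  1
1  3  1  2  2  0
0  3  0  3  1  2
2  0  2  0  2  2
step 4: 0  3  3  0  1  1
1  3  1  2  2  0
0  3  0  3  1  2
2  0  2  0  3  2
step 5: 0  3  3  0  1  1
1  3  1  2  2  0
0  3  0  3  2  2
2  0  2  1  0  3
step 6: 0  3  3  0  1  1
1  3  1  2  2  0
0  3  0  3  2  2
2  0  2  1  1  3
step 7: 0  3  3  0  1  1
1  3  1  2  2  0
0  3  0  3  2  2
2  0  2  1  2  3
step 8: 0  3  3  0  1  1
1  3  1  2  2  0
0  3  0  3  2  2
2  0  2  1  3  3
step 9: 0  3  3  0  1  1
1  3  1  2  2  0
0  3  0  3  3  3
2  0  2  2  1  0
step 10: 0  3  3  0  1  1
1  3  1  2  2  0
0  3  0  3  3  3
2  0  2  2  2  0
step 11: 0  3  3  0  1  1
1  3  1  2  2  0
0  3  0  3  3  3
2  0  2  2  3  0
step 12: 0  3  3  0  1  1
1  3  1  3  3  1
0  3  1  1  2  0
2  0  3  0  2  2
step 13: 0  3  3  0  1  1
1  3  1  3  3  1
0  3  1  1  2  0
2  0  3  0  3  2
step 14: 0  3  3  0  1  1
1  3  1  3  3  1
0  3  1  1  3  0
2  0  3  1  0  3
step 15: 0  3  3  0  1  1
1  3  1  3  3  1
0  3  1  1  3  0
2  0  3  1  1  3
step 16: 0  3  3  0  1  1
1  3  1  3  3  1
0  3  1  1  3  0
2  0  3  1  2  3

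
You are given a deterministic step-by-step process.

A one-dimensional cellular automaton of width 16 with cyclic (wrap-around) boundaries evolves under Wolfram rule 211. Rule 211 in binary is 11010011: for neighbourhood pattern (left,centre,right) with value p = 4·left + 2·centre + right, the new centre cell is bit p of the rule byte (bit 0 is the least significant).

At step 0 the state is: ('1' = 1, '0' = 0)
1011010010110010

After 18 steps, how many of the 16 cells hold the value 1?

13

step 0: 1011010010110010
step 1: 0001001100011100
step 2: 1110110111101111
step 3: 1110010011100111
step 4: 1111101101111011
step 5: 1111100100111001
step 6: 1111111011011110
step 7: 0111111001001110
step 8: 1011111110110111
step 9: 1001111110010011
step 10: 1110111111101101
step 11: 1110011111100100
step 12: 0111101111111011
step 13: 0011100111111001
step 14: 1101111011111110
step 15: 0100111001111110
step 16: 1011011110111111
step 17: 1001001110011111
step 18: 1110110111101111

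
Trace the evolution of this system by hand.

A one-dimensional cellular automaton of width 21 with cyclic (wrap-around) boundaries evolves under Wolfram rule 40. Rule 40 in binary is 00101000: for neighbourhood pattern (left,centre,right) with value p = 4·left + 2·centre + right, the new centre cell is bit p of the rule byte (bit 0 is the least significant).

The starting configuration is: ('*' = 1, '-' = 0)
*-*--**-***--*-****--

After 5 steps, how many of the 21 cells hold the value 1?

step 0: *-*--**-***--*-****--
step 1: -*---*-**-----**-----
step 2: ------**------*------
step 3: ------*--------------
step 4: ---------------------
step 5: ---------------------

0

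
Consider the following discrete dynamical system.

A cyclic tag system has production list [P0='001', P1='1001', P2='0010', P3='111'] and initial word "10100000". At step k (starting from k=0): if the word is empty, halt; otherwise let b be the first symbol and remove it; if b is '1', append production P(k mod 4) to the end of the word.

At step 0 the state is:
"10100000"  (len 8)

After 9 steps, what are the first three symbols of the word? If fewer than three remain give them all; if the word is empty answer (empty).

010

k=0  "10100000"  (len 8)
k=1  "0100000001"  (len 10)
k=2  "100000001"  (len 9)
k=3  "000000010010"  (len 12)
k=4  "00000010010"  (len 11)
k=5  "0000010010"  (len 10)
k=6  "000010010"  (len 9)
k=7  "00010010"  (len 8)
k=8  "0010010"  (len 7)
k=9  "010010"  (len 6)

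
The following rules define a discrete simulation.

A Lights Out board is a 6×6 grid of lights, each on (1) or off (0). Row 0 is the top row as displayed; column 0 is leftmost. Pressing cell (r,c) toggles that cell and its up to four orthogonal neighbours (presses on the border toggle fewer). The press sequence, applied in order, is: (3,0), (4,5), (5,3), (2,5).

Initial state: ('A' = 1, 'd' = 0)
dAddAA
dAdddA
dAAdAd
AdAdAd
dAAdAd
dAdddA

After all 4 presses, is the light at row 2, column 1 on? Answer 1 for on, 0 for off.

0) dAddAA
dAdddA
dAAdAd
AdAdAd
dAAdAd
dAdddA
1) dAddAA
dAdddA
AAAdAd
dAAdAd
AAAdAd
dAdddA
2) dAddAA
dAdddA
AAAdAd
dAAdAA
AAAddA
dAdddd
3) dAddAA
dAdddA
AAAdAd
dAAdAA
AAAAdA
dAAAAd
4) dAddAA
dAdddd
AAAddA
dAAdAd
AAAAdA
dAAAAd

1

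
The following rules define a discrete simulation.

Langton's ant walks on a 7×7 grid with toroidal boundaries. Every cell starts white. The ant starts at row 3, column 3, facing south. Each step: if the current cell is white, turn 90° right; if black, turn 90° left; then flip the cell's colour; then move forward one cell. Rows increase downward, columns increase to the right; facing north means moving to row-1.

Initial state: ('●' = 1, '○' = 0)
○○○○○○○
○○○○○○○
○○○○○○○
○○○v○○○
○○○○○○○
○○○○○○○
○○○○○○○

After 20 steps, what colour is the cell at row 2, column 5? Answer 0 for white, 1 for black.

0) ○○○○○○○
○○○○○○○
○○○○○○○
○○○v○○○
○○○○○○○
○○○○○○○
○○○○○○○
1) ○○○○○○○
○○○○○○○
○○○○○○○
○○<●○○○
○○○○○○○
○○○○○○○
○○○○○○○
2) ○○○○○○○
○○○○○○○
○○^○○○○
○○●●○○○
○○○○○○○
○○○○○○○
○○○○○○○
3) ○○○○○○○
○○○○○○○
○○●>○○○
○○●●○○○
○○○○○○○
○○○○○○○
○○○○○○○
4) ○○○○○○○
○○○○○○○
○○●●○○○
○○●v○○○
○○○○○○○
○○○○○○○
○○○○○○○
5) ○○○○○○○
○○○○○○○
○○●●○○○
○○●○>○○
○○○○○○○
○○○○○○○
○○○○○○○
6) ○○○○○○○
○○○○○○○
○○●●○○○
○○●○●○○
○○○○v○○
○○○○○○○
○○○○○○○
7) ○○○○○○○
○○○○○○○
○○●●○○○
○○●○●○○
○○○<●○○
○○○○○○○
○○○○○○○
8) ○○○○○○○
○○○○○○○
○○●●○○○
○○●^●○○
○○○●●○○
○○○○○○○
○○○○○○○
9) ○○○○○○○
○○○○○○○
○○●●○○○
○○●●>○○
○○○●●○○
○○○○○○○
○○○○○○○
10) ○○○○○○○
○○○○○○○
○○●●^○○
○○●●○○○
○○○●●○○
○○○○○○○
○○○○○○○
11) ○○○○○○○
○○○○○○○
○○●●●>○
○○●●○○○
○○○●●○○
○○○○○○○
○○○○○○○
12) ○○○○○○○
○○○○○○○
○○●●●●○
○○●●○v○
○○○●●○○
○○○○○○○
○○○○○○○
13) ○○○○○○○
○○○○○○○
○○●●●●○
○○●●<●○
○○○●●○○
○○○○○○○
○○○○○○○
14) ○○○○○○○
○○○○○○○
○○●●^●○
○○●●●●○
○○○●●○○
○○○○○○○
○○○○○○○
15) ○○○○○○○
○○○○○○○
○○●<○●○
○○●●●●○
○○○●●○○
○○○○○○○
○○○○○○○
16) ○○○○○○○
○○○○○○○
○○●○○●○
○○●v●●○
○○○●●○○
○○○○○○○
○○○○○○○
17) ○○○○○○○
○○○○○○○
○○●○○●○
○○●○>●○
○○○●●○○
○○○○○○○
○○○○○○○
18) ○○○○○○○
○○○○○○○
○○●○^●○
○○●○○●○
○○○●●○○
○○○○○○○
○○○○○○○
19) ○○○○○○○
○○○○○○○
○○●○●>○
○○●○○●○
○○○●●○○
○○○○○○○
○○○○○○○
20) ○○○○○○○
○○○○○^○
○○●○●○○
○○●○○●○
○○○●●○○
○○○○○○○
○○○○○○○

0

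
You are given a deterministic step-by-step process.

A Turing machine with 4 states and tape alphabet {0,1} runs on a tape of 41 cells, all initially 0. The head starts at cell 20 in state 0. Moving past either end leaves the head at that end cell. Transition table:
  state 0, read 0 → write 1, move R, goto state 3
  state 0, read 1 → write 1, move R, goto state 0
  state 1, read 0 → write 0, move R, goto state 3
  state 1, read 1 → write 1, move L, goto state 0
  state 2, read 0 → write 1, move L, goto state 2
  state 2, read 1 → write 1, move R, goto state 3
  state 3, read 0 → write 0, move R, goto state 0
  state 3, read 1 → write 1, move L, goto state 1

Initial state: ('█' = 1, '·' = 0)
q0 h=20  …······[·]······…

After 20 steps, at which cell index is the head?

t=0: q0 h=20  …······[·]······…
t=1: q3 h=21  …·····█[·]······…
t=2: q0 h=22  …····█·[·]······…
t=3: q3 h=23  …···█·█[·]······…
t=4: q0 h=24  …··█·█·[·]······…
t=5: q3 h=25  …·█·█·█[·]······…
t=6: q0 h=26  …█·█·█·[·]······…
t=7: q3 h=27  …·█·█·█[·]······…
t=8: q0 h=28  …█·█·█·[·]······…
t=9: q3 h=29  …·█·█·█[·]······…
t=10: q0 h=30  …█·█·█·[·]······…
t=11: q3 h=31  …·█·█·█[·]······…
t=12: q0 h=32  …█·█·█·[·]······…
t=13: q3 h=33  …·█·█·█[·]······…
t=14: q0 h=34  …█·█·█·[·]······|
t=15: q3 h=35  …·█·█·█[·]·····|
t=16: q0 h=36  …█·█·█·[·]····|
t=17: q3 h=37  …·█·█·█[·]···|
t=18: q0 h=38  …█·█·█·[·]··|
t=19: q3 h=39  …·█·█·█[·]·|
t=20: q0 h=40  …█·█·█·[·]|

40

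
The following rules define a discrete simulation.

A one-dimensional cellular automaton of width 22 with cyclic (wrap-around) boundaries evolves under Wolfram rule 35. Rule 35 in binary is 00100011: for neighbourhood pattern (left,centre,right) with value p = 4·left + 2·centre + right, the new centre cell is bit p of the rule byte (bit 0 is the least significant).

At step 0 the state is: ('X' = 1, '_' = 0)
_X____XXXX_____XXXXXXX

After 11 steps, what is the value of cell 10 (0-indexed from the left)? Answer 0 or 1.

0) _X____XXXX_____XXXXXXX
1) X__XXX_____XXXX_______
2) __X____XXXX_____XXXXXX
3) _X__XXX_____XXXX______
4) X__X____XXXX_____XXXXX
5) __X__XXX_____XXXX_____
6) XX__X____XXXX_____XXXX
7) ___X__XXX_____XXXX____
8) XXX__X____XXXX_____XXX
9) ____X__XXX_____XXXX___
10) XXXX__X____XXXX_____XX
11) _____X__XXX_____XXXX__

1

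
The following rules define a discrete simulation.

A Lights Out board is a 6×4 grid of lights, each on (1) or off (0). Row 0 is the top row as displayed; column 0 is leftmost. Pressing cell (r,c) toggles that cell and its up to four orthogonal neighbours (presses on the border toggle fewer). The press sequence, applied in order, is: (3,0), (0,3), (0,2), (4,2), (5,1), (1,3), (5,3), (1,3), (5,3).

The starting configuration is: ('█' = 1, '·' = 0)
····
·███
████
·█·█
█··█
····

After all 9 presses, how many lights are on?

11

step 0: ····
·███
████
·█·█
█··█
····
step 1: ····
·███
·███
█··█
···█
····
step 2: ··██
·██·
·███
█··█
···█
····
step 3: ·█··
·█··
·███
█··█
···█
····
step 4: ·█··
·█··
·███
█·██
·██·
··█·
step 5: ·█··
·█··
·███
█·██
··█·
██··
step 6: ·█·█
·███
·██·
█·██
··█·
██··
step 7: ·█·█
·███
·██·
█·██
··██
████
step 8: ·█··
·█··
·███
█·██
··██
████
step 9: ·█··
·█··
·███
█·██
··█·
██··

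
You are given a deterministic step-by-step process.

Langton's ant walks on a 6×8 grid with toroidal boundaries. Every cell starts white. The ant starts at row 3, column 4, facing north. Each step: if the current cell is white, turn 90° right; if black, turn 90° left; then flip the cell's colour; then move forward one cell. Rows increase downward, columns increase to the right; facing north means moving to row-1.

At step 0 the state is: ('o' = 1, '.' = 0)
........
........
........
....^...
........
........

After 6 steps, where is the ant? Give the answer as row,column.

t=0: ........
........
........
....^...
........
........
t=1: ........
........
........
....o>..
........
........
t=2: ........
........
........
....oo..
.....v..
........
t=3: ........
........
........
....oo..
....<o..
........
t=4: ........
........
........
....^o..
....oo..
........
t=5: ........
........
........
...<.o..
....oo..
........
t=6: ........
........
...^....
...o.o..
....oo..
........

2,3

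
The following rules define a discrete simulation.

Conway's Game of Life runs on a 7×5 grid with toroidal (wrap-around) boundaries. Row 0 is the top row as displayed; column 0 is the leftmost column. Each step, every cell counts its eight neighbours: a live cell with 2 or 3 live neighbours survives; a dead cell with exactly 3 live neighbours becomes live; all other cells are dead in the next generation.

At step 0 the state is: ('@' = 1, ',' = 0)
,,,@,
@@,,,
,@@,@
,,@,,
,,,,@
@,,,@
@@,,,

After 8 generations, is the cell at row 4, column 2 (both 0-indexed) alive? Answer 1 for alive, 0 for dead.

0

k=0  ,,,@,
@@,,,
,@@,@
,,@,,
,,,,@
@,,,@
@@,,,
k=1  ,,@,@
@@,@@
,,@@,
@@@,,
@,,@@
,@,,@
@@,,,
k=2  ,,@,,
@@,,,
,,,,,
@,,,,
,,,@,
,@@@,
,@@@@
k=3  ,,,,@
,@,,,
@@,,,
,,,,,
,@,@@
@@,,,
@,,,@
k=4  ,,,,@
,@,,,
@@,,,
,@@,@
,@@,@
,@@@,
,@,,@
k=5  ,,,,,
,@,,,
,,,,,
,,,,@
,,,,@
,,,,@
,@,,@
k=6  @,,,,
,,,,,
,,,,,
,,,,,
@,,@@
,,,@@
@,,,,
k=7  ,,,,,
,,,,,
,,,,,
,,,,@
@,,@,
,,,@,
@,,,,
k=8  ,,,,,
,,,,,
,,,,,
,,,,@
,,,@,
,,,,,
,,,,,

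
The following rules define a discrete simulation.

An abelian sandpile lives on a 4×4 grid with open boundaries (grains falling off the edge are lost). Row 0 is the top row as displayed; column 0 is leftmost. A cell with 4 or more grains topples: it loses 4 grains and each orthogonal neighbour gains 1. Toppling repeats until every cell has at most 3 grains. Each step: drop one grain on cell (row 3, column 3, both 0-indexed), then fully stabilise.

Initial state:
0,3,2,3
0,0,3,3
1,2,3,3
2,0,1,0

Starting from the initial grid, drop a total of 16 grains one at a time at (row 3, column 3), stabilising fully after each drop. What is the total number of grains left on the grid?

gen 0: 0,3,2,3
0,0,3,3
1,2,3,3
2,0,1,0
gen 1: 0,3,2,3
0,0,3,3
1,2,3,3
2,0,1,1
gen 2: 0,3,2,3
0,0,3,3
1,2,3,3
2,0,1,2
gen 3: 0,3,2,3
0,0,3,3
1,2,3,3
2,0,1,3
gen 4: 1,0,1,1
0,2,2,2
1,3,1,2
2,0,3,1
gen 5: 1,0,1,1
0,2,2,2
1,3,1,2
2,0,3,2
gen 6: 1,0,1,1
0,2,2,2
1,3,1,2
2,0,3,3
gen 7: 1,0,1,1
0,2,2,2
1,3,2,3
2,1,0,1
gen 8: 1,0,1,1
0,2,2,2
1,3,2,3
2,1,0,2
gen 9: 1,0,1,1
0,2,2,2
1,3,2,3
2,1,0,3
gen 10: 1,0,1,1
0,2,2,3
1,3,3,0
2,1,1,1
gen 11: 1,0,1,1
0,2,2,3
1,3,3,0
2,1,1,2
gen 12: 1,0,1,1
0,2,2,3
1,3,3,0
2,1,1,3
gen 13: 1,0,1,1
0,2,2,3
1,3,3,1
2,1,2,0
gen 14: 1,0,1,1
0,2,2,3
1,3,3,1
2,1,2,1
gen 15: 1,0,1,1
0,2,2,3
1,3,3,1
2,1,2,2
gen 16: 1,0,1,1
0,2,2,3
1,3,3,1
2,1,2,3

26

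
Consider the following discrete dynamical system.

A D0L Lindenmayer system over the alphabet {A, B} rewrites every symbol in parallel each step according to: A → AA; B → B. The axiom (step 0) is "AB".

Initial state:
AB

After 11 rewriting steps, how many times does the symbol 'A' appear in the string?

[0] AB
[1] AAB
[2] AAAAB
[3] AAAAAAAAB
[4] AAAAAAAAAAAAAAAAB
[5] AAAAAAAAAAAAAAAAAAAAAAAAAAAAAAAAB
[6] AAAAAAAAAAAAAAAAAAAAAAAAAAAAAAAAAAAAAAAAAAAAAAAAAAAAAAAAAAAAAAAAB
[7] AAAAAAAAAAAAAAAAAAAAAAAAAAAAAAAAAAAAAAAAAAAAAAAAAAAAAAAAAA…AAAAAAAAAAAAAAAAAAAAAAAAAAAAAAAAAAAAAAAAAAAAAAAAAAAAAAAAAB  (len 129)
[8] AAAAAAAAAAAAAAAAAAAAAAAAAAAAAAAAAAAAAAAAAAAAAAAAAAAAAAAAAA…AAAAAAAAAAAAAAAAAAAAAAAAAAAAAAAAAAAAAAAAAAAAAAAAAAAAAAAAAB  (len 257)
[9] AAAAAAAAAAAAAAAAAAAAAAAAAAAAAAAAAAAAAAAAAAAAAAAAAAAAAAAAAA…AAAAAAAAAAAAAAAAAAAAAAAAAAAAAAAAAAAAAAAAAAAAAAAAAAAAAAAAAB  (len 513)
[10] AAAAAAAAAAAAAAAAAAAAAAAAAAAAAAAAAAAAAAAAAAAAAAAAAAAAAAAAAA…AAAAAAAAAAAAAAAAAAAAAAAAAAAAAAAAAAAAAAAAAAAAAAAAAAAAAAAAAB  (len 1025)
[11] AAAAAAAAAAAAAAAAAAAAAAAAAAAAAAAAAAAAAAAAAAAAAAAAAAAAAAAAAA…AAAAAAAAAAAAAAAAAAAAAAAAAAAAAAAAAAAAAAAAAAAAAAAAAAAAAAAAAB  (len 2049)

2048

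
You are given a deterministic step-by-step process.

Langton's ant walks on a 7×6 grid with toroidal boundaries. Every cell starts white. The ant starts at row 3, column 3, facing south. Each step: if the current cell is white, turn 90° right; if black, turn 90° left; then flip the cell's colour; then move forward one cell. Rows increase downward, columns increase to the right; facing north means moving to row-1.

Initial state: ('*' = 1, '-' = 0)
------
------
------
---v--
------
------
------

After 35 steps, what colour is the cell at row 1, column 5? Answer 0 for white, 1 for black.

0

step 0: ------
------
------
---v--
------
------
------
step 1: ------
------
------
--<*--
------
------
------
step 2: ------
------
--^---
--**--
------
------
------
step 3: ------
------
--*>--
--**--
------
------
------
step 4: ------
------
--**--
--*v--
------
------
------
step 5: ------
------
--**--
--*->-
------
------
------
step 6: ------
------
--**--
--*-*-
----v-
------
------
step 7: ------
------
--**--
--*-*-
---<*-
------
------
step 8: ------
------
--**--
--*^*-
---**-
------
------
step 9: ------
------
--**--
--**>-
---**-
------
------
step 10: ------
------
--**^-
--**--
---**-
------
------
step 11: ------
------
--***>
--**--
---**-
------
------
step 12: ------
------
--****
--**-v
---**-
------
------
step 13: ------
------
--****
--**<*
---**-
------
------
step 14: ------
------
--**^*
--****
---**-
------
------
step 15: ------
------
--*<-*
--****
---**-
------
------
step 16: ------
------
--*--*
--*v**
---**-
------
------
step 17: ------
------
--*--*
--*->*
---**-
------
------
step 18: ------
------
--*-^*
--*--*
---**-
------
------
step 19: ------
------
--*-*>
--*--*
---**-
------
------
step 20: ------
-----^
--*-*-
--*--*
---**-
------
------
step 21: ------
>----*
--*-*-
--*--*
---**-
------
------
step 22: ------
*----*
v-*-*-
--*--*
---**-
------
------
step 23: ------
*----*
*-*-*<
--*--*
---**-
------
------
step 24: ------
*----^
*-*-**
--*--*
---**-
------
------
step 25: ------
*---<-
*-*-**
--*--*
---**-
------
------
step 26: ----^-
*---*-
*-*-**
--*--*
---**-
------
------
step 27: ----*>
*---*-
*-*-**
--*--*
---**-
------
------
step 28: ----**
*---*v
*-*-**
--*--*
---**-
------
------
step 29: ----**
*---<*
*-*-**
--*--*
---**-
------
------
step 30: ----**
*----*
*-*-v*
--*--*
---**-
------
------
step 31: ----**
*----*
*-*-->
--*--*
---**-
------
------
step 32: ----**
*----^
*-*---
--*--*
---**-
------
------
step 33: ----**
*---<-
*-*---
--*--*
---**-
------
------
step 34: ----^*
*---*-
*-*---
--*--*
---**-
------
------
step 35: ---<-*
*---*-
*-*---
--*--*
---**-
------
------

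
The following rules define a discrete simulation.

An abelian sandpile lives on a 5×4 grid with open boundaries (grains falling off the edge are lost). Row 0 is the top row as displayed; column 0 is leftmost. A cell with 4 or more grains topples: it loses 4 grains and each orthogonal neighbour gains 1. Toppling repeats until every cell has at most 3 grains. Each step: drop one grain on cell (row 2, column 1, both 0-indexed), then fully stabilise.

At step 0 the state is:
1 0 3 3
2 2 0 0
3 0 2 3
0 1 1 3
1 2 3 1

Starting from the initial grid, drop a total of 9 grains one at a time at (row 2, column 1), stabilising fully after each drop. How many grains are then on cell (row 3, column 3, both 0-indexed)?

k=0  1 0 3 3
2 2 0 0
3 0 2 3
0 1 1 3
1 2 3 1
k=1  1 0 3 3
2 2 0 0
3 1 2 3
0 1 1 3
1 2 3 1
k=2  1 0 3 3
2 2 0 0
3 2 2 3
0 1 1 3
1 2 3 1
k=3  1 0 3 3
2 2 0 0
3 3 2 3
0 1 1 3
1 2 3 1
k=4  1 0 3 3
3 3 0 0
0 1 3 3
1 2 1 3
1 2 3 1
k=5  1 0 3 3
3 3 0 0
0 2 3 3
1 2 1 3
1 2 3 1
k=6  1 0 3 3
3 3 0 0
0 3 3 3
1 2 1 3
1 2 3 1
k=7  2 1 3 3
0 1 2 1
2 2 1 1
1 3 3 0
1 2 3 2
k=8  2 1 3 3
0 1 2 1
2 3 1 1
1 3 3 0
1 2 3 2
k=9  2 1 3 3
0 2 2 1
3 1 3 1
2 2 1 1
2 0 1 3

1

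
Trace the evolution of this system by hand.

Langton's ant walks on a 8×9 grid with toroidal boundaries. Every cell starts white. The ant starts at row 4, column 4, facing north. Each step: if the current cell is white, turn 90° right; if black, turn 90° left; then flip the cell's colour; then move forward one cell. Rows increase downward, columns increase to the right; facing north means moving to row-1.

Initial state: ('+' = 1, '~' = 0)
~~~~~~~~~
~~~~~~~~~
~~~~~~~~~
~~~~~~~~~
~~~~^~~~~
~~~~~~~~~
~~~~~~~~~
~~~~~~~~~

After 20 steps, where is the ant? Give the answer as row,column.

k=0  ~~~~~~~~~
~~~~~~~~~
~~~~~~~~~
~~~~~~~~~
~~~~^~~~~
~~~~~~~~~
~~~~~~~~~
~~~~~~~~~
k=1  ~~~~~~~~~
~~~~~~~~~
~~~~~~~~~
~~~~~~~~~
~~~~+>~~~
~~~~~~~~~
~~~~~~~~~
~~~~~~~~~
k=2  ~~~~~~~~~
~~~~~~~~~
~~~~~~~~~
~~~~~~~~~
~~~~++~~~
~~~~~v~~~
~~~~~~~~~
~~~~~~~~~
k=3  ~~~~~~~~~
~~~~~~~~~
~~~~~~~~~
~~~~~~~~~
~~~~++~~~
~~~~<+~~~
~~~~~~~~~
~~~~~~~~~
k=4  ~~~~~~~~~
~~~~~~~~~
~~~~~~~~~
~~~~~~~~~
~~~~^+~~~
~~~~++~~~
~~~~~~~~~
~~~~~~~~~
k=5  ~~~~~~~~~
~~~~~~~~~
~~~~~~~~~
~~~~~~~~~
~~~<~+~~~
~~~~++~~~
~~~~~~~~~
~~~~~~~~~
k=6  ~~~~~~~~~
~~~~~~~~~
~~~~~~~~~
~~~^~~~~~
~~~+~+~~~
~~~~++~~~
~~~~~~~~~
~~~~~~~~~
k=7  ~~~~~~~~~
~~~~~~~~~
~~~~~~~~~
~~~+>~~~~
~~~+~+~~~
~~~~++~~~
~~~~~~~~~
~~~~~~~~~
k=8  ~~~~~~~~~
~~~~~~~~~
~~~~~~~~~
~~~++~~~~
~~~+v+~~~
~~~~++~~~
~~~~~~~~~
~~~~~~~~~
k=9  ~~~~~~~~~
~~~~~~~~~
~~~~~~~~~
~~~++~~~~
~~~<++~~~
~~~~++~~~
~~~~~~~~~
~~~~~~~~~
k=10  ~~~~~~~~~
~~~~~~~~~
~~~~~~~~~
~~~++~~~~
~~~~++~~~
~~~v++~~~
~~~~~~~~~
~~~~~~~~~
k=11  ~~~~~~~~~
~~~~~~~~~
~~~~~~~~~
~~~++~~~~
~~~~++~~~
~~<+++~~~
~~~~~~~~~
~~~~~~~~~
k=12  ~~~~~~~~~
~~~~~~~~~
~~~~~~~~~
~~~++~~~~
~~^~++~~~
~~++++~~~
~~~~~~~~~
~~~~~~~~~
k=13  ~~~~~~~~~
~~~~~~~~~
~~~~~~~~~
~~~++~~~~
~~+>++~~~
~~++++~~~
~~~~~~~~~
~~~~~~~~~
k=14  ~~~~~~~~~
~~~~~~~~~
~~~~~~~~~
~~~++~~~~
~~++++~~~
~~+v++~~~
~~~~~~~~~
~~~~~~~~~
k=15  ~~~~~~~~~
~~~~~~~~~
~~~~~~~~~
~~~++~~~~
~~++++~~~
~~+~>+~~~
~~~~~~~~~
~~~~~~~~~
k=16  ~~~~~~~~~
~~~~~~~~~
~~~~~~~~~
~~~++~~~~
~~++^+~~~
~~+~~+~~~
~~~~~~~~~
~~~~~~~~~
k=17  ~~~~~~~~~
~~~~~~~~~
~~~~~~~~~
~~~++~~~~
~~+<~+~~~
~~+~~+~~~
~~~~~~~~~
~~~~~~~~~
k=18  ~~~~~~~~~
~~~~~~~~~
~~~~~~~~~
~~~++~~~~
~~+~~+~~~
~~+v~+~~~
~~~~~~~~~
~~~~~~~~~
k=19  ~~~~~~~~~
~~~~~~~~~
~~~~~~~~~
~~~++~~~~
~~+~~+~~~
~~<+~+~~~
~~~~~~~~~
~~~~~~~~~
k=20  ~~~~~~~~~
~~~~~~~~~
~~~~~~~~~
~~~++~~~~
~~+~~+~~~
~~~+~+~~~
~~v~~~~~~
~~~~~~~~~

6,2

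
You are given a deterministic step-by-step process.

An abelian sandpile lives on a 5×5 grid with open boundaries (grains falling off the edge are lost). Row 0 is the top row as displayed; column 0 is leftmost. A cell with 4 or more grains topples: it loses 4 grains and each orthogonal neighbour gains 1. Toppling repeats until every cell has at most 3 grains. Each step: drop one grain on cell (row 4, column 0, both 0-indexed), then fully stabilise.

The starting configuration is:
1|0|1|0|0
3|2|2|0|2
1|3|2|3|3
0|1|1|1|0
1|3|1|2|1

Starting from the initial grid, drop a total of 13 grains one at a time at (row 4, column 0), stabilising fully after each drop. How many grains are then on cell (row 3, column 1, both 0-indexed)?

0) 1|0|1|0|0
3|2|2|0|2
1|3|2|3|3
0|1|1|1|0
1|3|1|2|1
1) 1|0|1|0|0
3|2|2|0|2
1|3|2|3|3
0|1|1|1|0
2|3|1|2|1
2) 1|0|1|0|0
3|2|2|0|2
1|3|2|3|3
0|1|1|1|0
3|3|1|2|1
3) 1|0|1|0|0
3|2|2|0|2
1|3|2|3|3
1|2|1|1|0
1|0|2|2|1
4) 1|0|1|0|0
3|2|2|0|2
1|3|2|3|3
1|2|1|1|0
2|0|2|2|1
5) 1|0|1|0|0
3|2|2|0|2
1|3|2|3|3
1|2|1|1|0
3|0|2|2|1
6) 1|0|1|0|0
3|2|2|0|2
1|3|2|3|3
2|2|1|1|0
0|1|2|2|1
7) 1|0|1|0|0
3|2|2|0|2
1|3|2|3|3
2|2|1|1|0
1|1|2|2|1
8) 1|0|1|0|0
3|2|2|0|2
1|3|2|3|3
2|2|1|1|0
2|1|2|2|1
9) 1|0|1|0|0
3|2|2|0|2
1|3|2|3|3
2|2|1|1|0
3|1|2|2|1
10) 1|0|1|0|0
3|2|2|0|2
1|3|2|3|3
3|2|1|1|0
0|2|2|2|1
11) 1|0|1|0|0
3|2|2|0|2
1|3|2|3|3
3|2|1|1|0
1|2|2|2|1
12) 1|0|1|0|0
3|2|2|0|2
1|3|2|3|3
3|2|1|1|0
2|2|2|2|1
13) 1|0|1|0|0
3|2|2|0|2
1|3|2|3|3
3|2|1|1|0
3|2|2|2|1

2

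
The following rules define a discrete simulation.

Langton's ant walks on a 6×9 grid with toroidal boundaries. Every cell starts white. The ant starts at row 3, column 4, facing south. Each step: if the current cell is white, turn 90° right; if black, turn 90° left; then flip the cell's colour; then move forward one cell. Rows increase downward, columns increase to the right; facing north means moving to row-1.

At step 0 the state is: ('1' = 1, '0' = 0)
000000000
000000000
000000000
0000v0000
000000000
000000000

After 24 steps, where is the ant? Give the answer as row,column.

gen 0: 000000000
000000000
000000000
0000v0000
000000000
000000000
gen 1: 000000000
000000000
000000000
000<10000
000000000
000000000
gen 2: 000000000
000000000
000^00000
000110000
000000000
000000000
gen 3: 000000000
000000000
0001>0000
000110000
000000000
000000000
gen 4: 000000000
000000000
000110000
0001v0000
000000000
000000000
gen 5: 000000000
000000000
000110000
00010>000
000000000
000000000
gen 6: 000000000
000000000
000110000
000101000
00000v000
000000000
gen 7: 000000000
000000000
000110000
000101000
0000<1000
000000000
gen 8: 000000000
000000000
000110000
0001^1000
000011000
000000000
gen 9: 000000000
000000000
000110000
00011>000
000011000
000000000
gen 10: 000000000
000000000
00011^000
000110000
000011000
000000000
gen 11: 000000000
000000000
000111>00
000110000
000011000
000000000
gen 12: 000000000
000000000
000111100
000110v00
000011000
000000000
gen 13: 000000000
000000000
000111100
00011<100
000011000
000000000
gen 14: 000000000
000000000
00011^100
000111100
000011000
000000000
gen 15: 000000000
000000000
0001<0100
000111100
000011000
000000000
gen 16: 000000000
000000000
000100100
0001v1100
000011000
000000000
gen 17: 000000000
000000000
000100100
00010>100
000011000
000000000
gen 18: 000000000
000000000
00010^100
000100100
000011000
000000000
gen 19: 000000000
000000000
000101>00
000100100
000011000
000000000
gen 20: 000000000
000000^00
000101000
000100100
000011000
000000000
gen 21: 000000000
0000001>0
000101000
000100100
000011000
000000000
gen 22: 000000000
000000110
0001010v0
000100100
000011000
000000000
gen 23: 000000000
000000110
000101<10
000100100
000011000
000000000
gen 24: 000000000
000000^10
000101110
000100100
000011000
000000000

1,6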